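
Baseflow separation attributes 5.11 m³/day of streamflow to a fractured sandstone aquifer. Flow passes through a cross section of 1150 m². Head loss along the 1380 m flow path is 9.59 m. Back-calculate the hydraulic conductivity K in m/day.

0.639

Hydraulic gradient i = Δh / L = 9.59 / 1380 = 0.006949.
From Q = K·A·i, K = Q / (A·i) = 5.11 / (1150 × 0.006949) = 0.6394 m/day.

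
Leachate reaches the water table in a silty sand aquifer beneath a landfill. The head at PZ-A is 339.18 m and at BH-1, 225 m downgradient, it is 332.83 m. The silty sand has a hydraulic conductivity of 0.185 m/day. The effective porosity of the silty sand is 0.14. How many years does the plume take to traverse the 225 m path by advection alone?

16.5

Hydraulic gradient i = (339.18 − 332.83) / 225 = 6.35 / 225 = 0.02822.
Darcy flux q = K · i = 0.1850 × 0.02822 = 0.005221 m/day.
Seepage velocity v = q / n_e = 0.005221 / 0.14 = 0.03729 m/day.
Travel time t = L / v = 225 / 0.03729 = 6033 days = 16.52 years.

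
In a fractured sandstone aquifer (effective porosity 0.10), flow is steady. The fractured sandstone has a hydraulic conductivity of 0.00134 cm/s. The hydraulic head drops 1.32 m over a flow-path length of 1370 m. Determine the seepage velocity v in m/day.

0.0112

Convert K: 0.00134 cm/s × 864 = 1.158 m/day.
Hydraulic gradient i = Δh / L = 1.32 / 1370 = 0.0009635.
Darcy flux q = K · i = 1.158 × 0.0009635 = 0.001116 m/day.
Seepage velocity v = q / n_e = 0.001116 / 0.10 = 0.01116 m/day.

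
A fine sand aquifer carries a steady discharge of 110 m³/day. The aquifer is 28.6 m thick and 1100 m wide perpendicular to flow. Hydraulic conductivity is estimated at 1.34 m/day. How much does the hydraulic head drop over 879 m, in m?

Cross-sectional area A = 1100 × 28.6 = 31460 m².
From Q = K·A·i, i = Q / (K·A) = 110 / (1.340 × 31460) = 0.002609.
Head loss Δh = i · L = 0.002609 × 879 = 2.294 m.

2.29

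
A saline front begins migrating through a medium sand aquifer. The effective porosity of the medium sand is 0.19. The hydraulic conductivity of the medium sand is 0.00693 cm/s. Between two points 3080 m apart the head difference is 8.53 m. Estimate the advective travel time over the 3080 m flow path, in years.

Convert K: 0.00693 cm/s × 864 = 5.988 m/day.
Hydraulic gradient i = Δh / L = 8.53 / 3080 = 0.002769.
Darcy flux q = K · i = 5.988 × 0.002769 = 0.01658 m/day.
Seepage velocity v = q / n_e = 0.01658 / 0.19 = 0.08728 m/day.
Travel time t = L / v = 3080 / 0.08728 = 35291 days = 96.62 years.

96.6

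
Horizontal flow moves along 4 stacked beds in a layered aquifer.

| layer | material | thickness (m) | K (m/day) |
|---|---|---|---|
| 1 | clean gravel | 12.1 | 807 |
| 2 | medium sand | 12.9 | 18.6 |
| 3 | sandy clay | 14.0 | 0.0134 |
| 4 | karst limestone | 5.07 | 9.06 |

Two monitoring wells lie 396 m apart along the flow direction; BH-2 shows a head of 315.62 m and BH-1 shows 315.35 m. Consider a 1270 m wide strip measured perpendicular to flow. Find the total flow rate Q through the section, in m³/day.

8700

Flow is parallel to layering, so each bed carries its own Darcy discharge and the transmissivities add.
Σ(K_i·b_i) = 807×12.1 + 18.6×12.9 + 0.0134×14.0 + 9.06×5.07 = 10051 m²/day.
Hydraulic gradient i = (315.62 − 315.35) / 396 = 0.27 / 396 = 0.0006818.
Q = Σ(K_i·b_i) · W · i = 10051 × 1270 × 0.0006818 = 8703 m³/day.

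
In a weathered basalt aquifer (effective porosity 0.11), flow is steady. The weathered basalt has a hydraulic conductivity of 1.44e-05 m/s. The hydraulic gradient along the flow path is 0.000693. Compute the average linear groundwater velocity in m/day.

0.00784

Convert K: 1.44e-05 m/s × 86400 = 1.244 m/day.
Hydraulic gradient i = 0.000693.
Darcy flux q = K · i = 1.244 × 0.0006930 = 0.0008622 m/day.
Seepage velocity v = q / n_e = 0.0008622 / 0.11 = 0.007838 m/day.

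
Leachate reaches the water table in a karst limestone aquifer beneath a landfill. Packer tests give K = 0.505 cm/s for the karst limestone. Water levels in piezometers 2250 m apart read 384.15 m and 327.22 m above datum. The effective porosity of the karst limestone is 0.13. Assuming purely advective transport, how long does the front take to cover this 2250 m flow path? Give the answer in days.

Convert K: 0.505 cm/s × 864 = 436.3 m/day.
Hydraulic gradient i = (384.15 − 327.22) / 2250 = 56.93 / 2250 = 0.02530.
Darcy flux q = K · i = 436.3 × 0.02530 = 11.04 m/day.
Seepage velocity v = q / n_e = 11.04 / 0.13 = 84.92 m/day.
Travel time t = L / v = 2250 / 84.92 = 26.49 days.

26.5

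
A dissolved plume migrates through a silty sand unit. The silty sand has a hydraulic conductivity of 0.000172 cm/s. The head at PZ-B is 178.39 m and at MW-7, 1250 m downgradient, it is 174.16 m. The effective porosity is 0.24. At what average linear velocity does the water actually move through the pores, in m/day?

0.00210

Convert K: 0.000172 cm/s × 864 = 0.1486 m/day.
Hydraulic gradient i = (178.39 − 174.16) / 1250 = 4.23 / 1250 = 0.003384.
Darcy flux q = K · i = 0.1486 × 0.003384 = 0.0005029 m/day.
Seepage velocity v = q / n_e = 0.0005029 / 0.24 = 0.002095 m/day.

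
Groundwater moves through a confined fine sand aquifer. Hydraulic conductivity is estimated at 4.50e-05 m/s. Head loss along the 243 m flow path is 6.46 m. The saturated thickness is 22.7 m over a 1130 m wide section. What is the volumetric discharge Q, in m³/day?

2650

Convert K: 4.50e-05 m/s × 86400 = 3.888 m/day.
Cross-sectional area A = 1130 × 22.7 = 25651 m².
Hydraulic gradient i = Δh / L = 6.46 / 243 = 0.02658.
Darcy's law: Q = K · A · i = 3.888 × 25651 × 0.02658 = 2651 m³/day.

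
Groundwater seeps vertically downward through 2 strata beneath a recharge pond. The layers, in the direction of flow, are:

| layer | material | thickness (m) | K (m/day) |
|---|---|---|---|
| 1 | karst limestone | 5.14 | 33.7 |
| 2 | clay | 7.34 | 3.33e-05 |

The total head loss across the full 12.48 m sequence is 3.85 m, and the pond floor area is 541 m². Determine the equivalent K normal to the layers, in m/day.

5.66e-05

Flow is perpendicular to layering, so the layers act in series and the equivalent K is the thickness-weighted harmonic mean.
Total thickness L = 5.14 + 7.34 = 12.48 m.
Σ(b_i/K_i) = 5.14/33.7 + 7.34/3.33e-05 = 2.204e+05 d.
K_eq = L / Σ(b_i/K_i) = 12.48 / 2.204e+05 = 5.662e-05 m/day.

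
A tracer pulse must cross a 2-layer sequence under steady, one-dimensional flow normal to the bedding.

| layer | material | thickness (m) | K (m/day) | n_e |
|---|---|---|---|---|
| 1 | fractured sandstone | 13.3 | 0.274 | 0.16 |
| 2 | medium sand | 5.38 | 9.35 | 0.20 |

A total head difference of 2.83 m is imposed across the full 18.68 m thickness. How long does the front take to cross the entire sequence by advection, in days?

With flow normal to the layers, continuity requires the same specific discharge q through every layer.
Σ(b_i/K_i) = 13.3/0.274 + 5.38/9.35 = 49.12 d.
q = Δh / Σ(b_i/K_i) = 2.83 / 49.12 = 0.05762 m/day.
In each layer the seepage velocity is v_i = q/n_i, so the layer transit time is t_i = b_i·n_i / q:
  layer 1 (fractured sandstone): t_1 = 13.3 × 0.16 / 0.05762 = 36.93 d
  layer 2 (medium sand): t_2 = 5.38 × 0.20 / 0.05762 = 18.67 d
Total t = Σ t_i = 55.61 days.

55.6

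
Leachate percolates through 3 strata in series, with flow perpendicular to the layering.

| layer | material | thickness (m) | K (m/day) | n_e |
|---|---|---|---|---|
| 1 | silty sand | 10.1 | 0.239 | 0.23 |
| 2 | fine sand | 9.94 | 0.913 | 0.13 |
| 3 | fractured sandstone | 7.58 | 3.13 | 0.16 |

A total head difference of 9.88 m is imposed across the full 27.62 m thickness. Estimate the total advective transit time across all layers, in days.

27.2

With flow normal to the layers, continuity requires the same specific discharge q through every layer.
Σ(b_i/K_i) = 10.1/0.239 + 9.94/0.913 + 7.58/3.13 = 55.57 d.
q = Δh / Σ(b_i/K_i) = 9.88 / 55.57 = 0.1778 m/day.
In each layer the seepage velocity is v_i = q/n_i, so the layer transit time is t_i = b_i·n_i / q:
  layer 1 (silty sand): t_1 = 10.1 × 0.23 / 0.1778 = 13.07 d
  layer 2 (fine sand): t_2 = 9.94 × 0.13 / 0.1778 = 7.268 d
  layer 3 (fractured sandstone): t_3 = 7.58 × 0.16 / 0.1778 = 6.821 d
Total t = Σ t_i = 27.15 days.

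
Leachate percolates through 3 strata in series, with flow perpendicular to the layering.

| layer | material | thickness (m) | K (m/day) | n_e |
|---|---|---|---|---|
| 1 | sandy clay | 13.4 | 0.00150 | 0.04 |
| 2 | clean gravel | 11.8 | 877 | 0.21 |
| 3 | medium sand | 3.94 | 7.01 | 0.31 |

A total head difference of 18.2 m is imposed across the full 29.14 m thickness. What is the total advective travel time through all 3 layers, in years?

5.69

With flow normal to the layers, continuity requires the same specific discharge q through every layer.
Σ(b_i/K_i) = 13.4/0.00150 + 11.8/877 + 3.94/7.01 = 8934 d.
q = Δh / Σ(b_i/K_i) = 18.2 / 8934 = 0.002037 m/day.
In each layer the seepage velocity is v_i = q/n_i, so the layer transit time is t_i = b_i·n_i / q:
  layer 1 (sandy clay): t_1 = 13.4 × 0.04 / 0.002037 = 263.1 d
  layer 2 (clean gravel): t_2 = 11.8 × 0.21 / 0.002037 = 1216 d
  layer 3 (medium sand): t_3 = 3.94 × 0.31 / 0.002037 = 599.6 d
Total t = Σ t_i = 2079 days = 5.692 years.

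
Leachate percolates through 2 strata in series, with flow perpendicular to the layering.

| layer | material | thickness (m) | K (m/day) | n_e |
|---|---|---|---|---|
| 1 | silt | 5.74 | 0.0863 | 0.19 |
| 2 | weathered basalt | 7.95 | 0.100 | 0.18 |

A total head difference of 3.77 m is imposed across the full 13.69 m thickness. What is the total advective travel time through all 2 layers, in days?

With flow normal to the layers, continuity requires the same specific discharge q through every layer.
Σ(b_i/K_i) = 5.74/0.0863 + 7.95/0.100 = 146.0 d.
q = Δh / Σ(b_i/K_i) = 3.77 / 146.0 = 0.02582 m/day.
In each layer the seepage velocity is v_i = q/n_i, so the layer transit time is t_i = b_i·n_i / q:
  layer 1 (silt): t_1 = 5.74 × 0.19 / 0.02582 = 42.24 d
  layer 2 (weathered basalt): t_2 = 7.95 × 0.18 / 0.02582 = 55.42 d
Total t = Σ t_i = 97.66 days.

97.7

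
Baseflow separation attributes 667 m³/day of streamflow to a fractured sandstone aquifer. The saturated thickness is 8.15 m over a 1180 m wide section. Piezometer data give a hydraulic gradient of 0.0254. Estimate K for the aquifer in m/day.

2.73

Cross-sectional area A = 1180 × 8.15 = 9617 m².
Hydraulic gradient i = 0.0254.
From Q = K·A·i, K = Q / (A·i) = 667 / (9617 × 0.02540) = 2.731 m/day.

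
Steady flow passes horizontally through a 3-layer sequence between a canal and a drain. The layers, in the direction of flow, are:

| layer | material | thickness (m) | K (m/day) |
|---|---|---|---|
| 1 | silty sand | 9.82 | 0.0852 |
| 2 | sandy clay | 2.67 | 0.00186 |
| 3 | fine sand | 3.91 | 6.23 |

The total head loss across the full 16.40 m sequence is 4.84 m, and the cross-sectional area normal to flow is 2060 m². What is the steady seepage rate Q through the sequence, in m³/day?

Flow is perpendicular to layering, so the layers act in series and the equivalent K is the thickness-weighted harmonic mean.
Total thickness L = 9.82 + 2.67 + 3.91 = 16.40 m.
Σ(b_i/K_i) = 9.82/0.0852 + 2.67/0.00186 + 3.91/6.23 = 1551 d.
K_eq = L / Σ(b_i/K_i) = 16.40 / 1551 = 0.01057 m/day.
Q = K_eq · A · (Δh/L) = 0.01057 × 2060 × (4.84/16.40) = 6.427 m³/day.

6.43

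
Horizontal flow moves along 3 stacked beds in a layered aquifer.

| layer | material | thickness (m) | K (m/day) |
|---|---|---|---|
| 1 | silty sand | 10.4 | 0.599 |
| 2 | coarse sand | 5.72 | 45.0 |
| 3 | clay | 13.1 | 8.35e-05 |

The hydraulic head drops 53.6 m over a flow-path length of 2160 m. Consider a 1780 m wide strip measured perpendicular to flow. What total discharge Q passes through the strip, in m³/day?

Flow is parallel to layering, so each bed carries its own Darcy discharge and the transmissivities add.
Σ(K_i·b_i) = 0.599×10.4 + 45.0×5.72 + 8.35e-05×13.1 = 263.6 m²/day.
Hydraulic gradient i = Δh / L = 53.6 / 2160 = 0.02481.
Q = Σ(K_i·b_i) · W · i = 263.6 × 1780 × 0.02481 = 11645 m³/day.

11600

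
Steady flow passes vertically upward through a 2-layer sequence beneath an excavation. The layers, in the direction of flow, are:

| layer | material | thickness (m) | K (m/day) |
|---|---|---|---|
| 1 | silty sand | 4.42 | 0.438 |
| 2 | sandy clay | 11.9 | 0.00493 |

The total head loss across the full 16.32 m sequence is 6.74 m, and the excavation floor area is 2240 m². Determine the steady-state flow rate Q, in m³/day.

6.23

Flow is perpendicular to layering, so the layers act in series and the equivalent K is the thickness-weighted harmonic mean.
Total thickness L = 4.42 + 11.9 = 16.32 m.
Σ(b_i/K_i) = 4.42/0.438 + 11.9/0.00493 = 2424 d.
K_eq = L / Σ(b_i/K_i) = 16.32 / 2424 = 0.006733 m/day.
Q = K_eq · A · (Δh/L) = 0.006733 × 2240 × (6.74/16.32) = 6.229 m³/day.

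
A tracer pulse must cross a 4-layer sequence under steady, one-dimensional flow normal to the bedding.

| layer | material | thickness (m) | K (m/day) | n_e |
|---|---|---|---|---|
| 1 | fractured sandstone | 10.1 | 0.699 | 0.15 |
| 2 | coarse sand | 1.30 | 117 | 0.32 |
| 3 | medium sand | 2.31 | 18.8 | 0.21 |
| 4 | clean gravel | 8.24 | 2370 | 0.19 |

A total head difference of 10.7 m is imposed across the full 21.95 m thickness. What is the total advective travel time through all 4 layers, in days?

With flow normal to the layers, continuity requires the same specific discharge q through every layer.
Σ(b_i/K_i) = 10.1/0.699 + 1.30/117 + 2.31/18.8 + 8.24/2370 = 14.59 d.
q = Δh / Σ(b_i/K_i) = 10.7 / 14.59 = 0.7335 m/day.
In each layer the seepage velocity is v_i = q/n_i, so the layer transit time is t_i = b_i·n_i / q:
  layer 1 (fractured sandstone): t_1 = 10.1 × 0.15 / 0.7335 = 2.065 d
  layer 2 (coarse sand): t_2 = 1.30 × 0.32 / 0.7335 = 0.5671 d
  layer 3 (medium sand): t_3 = 2.31 × 0.21 / 0.7335 = 0.6613 d
  layer 4 (clean gravel): t_4 = 8.24 × 0.19 / 0.7335 = 2.134 d
Total t = Σ t_i = 5.428 days.

5.43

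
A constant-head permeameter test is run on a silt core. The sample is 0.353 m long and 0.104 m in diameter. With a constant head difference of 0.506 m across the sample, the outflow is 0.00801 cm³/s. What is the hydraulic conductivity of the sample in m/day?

Cross-sectional area A = π·(d/2)² = π × (0.104/2)² = 0.008495 m².
Convert discharge: 0.00801 cm³/s = 8.010e-09 m³/s.
Darcy's law rearranged: K = Q·L / (A·Δh) = 8.010e-09 × 0.353 / (0.008495 × 0.506) = 6.578e-07 m/s = 0.05683 m/day.

0.0568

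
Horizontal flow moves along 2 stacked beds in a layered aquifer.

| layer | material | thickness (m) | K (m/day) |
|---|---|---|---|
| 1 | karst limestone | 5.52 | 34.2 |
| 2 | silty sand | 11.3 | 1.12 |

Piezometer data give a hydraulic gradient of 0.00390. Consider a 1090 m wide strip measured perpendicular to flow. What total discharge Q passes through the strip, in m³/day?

856

Flow is parallel to layering, so each bed carries its own Darcy discharge and the transmissivities add.
Σ(K_i·b_i) = 34.2×5.52 + 1.12×11.3 = 201.4 m²/day.
Hydraulic gradient i = 0.00390.
Q = Σ(K_i·b_i) · W · i = 201.4 × 1090 × 0.003900 = 856.3 m³/day.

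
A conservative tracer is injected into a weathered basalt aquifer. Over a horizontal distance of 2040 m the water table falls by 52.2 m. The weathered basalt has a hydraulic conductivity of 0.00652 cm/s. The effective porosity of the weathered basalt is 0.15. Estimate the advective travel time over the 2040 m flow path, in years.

5.81

Convert K: 0.00652 cm/s × 864 = 5.633 m/day.
Hydraulic gradient i = Δh / L = 52.2 / 2040 = 0.02559.
Darcy flux q = K · i = 5.633 × 0.02559 = 0.1441 m/day.
Seepage velocity v = q / n_e = 0.1441 / 0.15 = 0.9610 m/day.
Travel time t = L / v = 2040 / 0.9610 = 2123 days = 5.812 years.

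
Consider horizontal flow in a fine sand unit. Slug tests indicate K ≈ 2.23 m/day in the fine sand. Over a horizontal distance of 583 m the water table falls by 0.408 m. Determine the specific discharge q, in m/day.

Hydraulic gradient i = Δh / L = 0.408 / 583 = 0.0006998.
Specific discharge q = K · i = 2.230 × 0.0006998 = 0.001561 m/day.

0.00156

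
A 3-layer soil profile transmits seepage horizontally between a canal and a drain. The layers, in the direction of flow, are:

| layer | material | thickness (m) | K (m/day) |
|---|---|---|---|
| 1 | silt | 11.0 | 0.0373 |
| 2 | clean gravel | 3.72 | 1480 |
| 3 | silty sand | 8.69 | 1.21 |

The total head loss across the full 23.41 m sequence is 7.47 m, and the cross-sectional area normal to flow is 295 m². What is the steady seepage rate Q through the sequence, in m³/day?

Flow is perpendicular to layering, so the layers act in series and the equivalent K is the thickness-weighted harmonic mean.
Total thickness L = 11.0 + 3.72 + 8.69 = 23.41 m.
Σ(b_i/K_i) = 11.0/0.0373 + 3.72/1480 + 8.69/1.21 = 302.1 d.
K_eq = L / Σ(b_i/K_i) = 23.41 / 302.1 = 0.07749 m/day.
Q = K_eq · A · (Δh/L) = 0.07749 × 295 × (7.47/23.41) = 7.295 m³/day.

7.29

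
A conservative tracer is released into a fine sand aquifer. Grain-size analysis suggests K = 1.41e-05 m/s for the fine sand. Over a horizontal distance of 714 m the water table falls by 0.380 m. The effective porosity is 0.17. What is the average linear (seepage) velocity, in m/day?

Convert K: 1.41e-05 m/s × 86400 = 1.218 m/day.
Hydraulic gradient i = Δh / L = 0.380 / 714 = 0.0005322.
Darcy flux q = K · i = 1.218 × 0.0005322 = 0.0006484 m/day.
Seepage velocity v = q / n_e = 0.0006484 / 0.17 = 0.003814 m/day.

0.00381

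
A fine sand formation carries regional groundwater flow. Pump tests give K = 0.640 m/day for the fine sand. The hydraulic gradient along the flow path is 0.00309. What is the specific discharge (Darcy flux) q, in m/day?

0.00198

Hydraulic gradient i = 0.00309.
Specific discharge q = K · i = 0.6400 × 0.003090 = 0.001978 m/day.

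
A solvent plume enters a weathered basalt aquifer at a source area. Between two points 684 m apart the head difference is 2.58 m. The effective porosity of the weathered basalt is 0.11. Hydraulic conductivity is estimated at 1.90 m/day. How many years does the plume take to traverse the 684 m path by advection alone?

28.7

Hydraulic gradient i = Δh / L = 2.58 / 684 = 0.003772.
Darcy flux q = K · i = 1.900 × 0.003772 = 0.007167 m/day.
Seepage velocity v = q / n_e = 0.007167 / 0.11 = 0.06515 m/day.
Travel time t = L / v = 684 / 0.06515 = 10499 days = 28.74 years.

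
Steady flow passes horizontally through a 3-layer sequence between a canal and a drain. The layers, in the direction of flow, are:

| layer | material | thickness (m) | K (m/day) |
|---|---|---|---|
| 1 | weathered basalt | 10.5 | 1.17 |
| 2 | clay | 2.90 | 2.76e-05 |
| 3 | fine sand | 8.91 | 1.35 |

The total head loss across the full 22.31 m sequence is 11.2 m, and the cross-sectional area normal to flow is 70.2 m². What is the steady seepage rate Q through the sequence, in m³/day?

0.00748

Flow is perpendicular to layering, so the layers act in series and the equivalent K is the thickness-weighted harmonic mean.
Total thickness L = 10.5 + 2.90 + 8.91 = 22.31 m.
Σ(b_i/K_i) = 10.5/1.17 + 2.90/2.76e-05 + 8.91/1.35 = 1.051e+05 d.
K_eq = L / Σ(b_i/K_i) = 22.31 / 1.051e+05 = 0.0002123 m/day.
Q = K_eq · A · (Δh/L) = 0.0002123 × 70.2 × (11.2/22.31) = 0.007482 m³/day.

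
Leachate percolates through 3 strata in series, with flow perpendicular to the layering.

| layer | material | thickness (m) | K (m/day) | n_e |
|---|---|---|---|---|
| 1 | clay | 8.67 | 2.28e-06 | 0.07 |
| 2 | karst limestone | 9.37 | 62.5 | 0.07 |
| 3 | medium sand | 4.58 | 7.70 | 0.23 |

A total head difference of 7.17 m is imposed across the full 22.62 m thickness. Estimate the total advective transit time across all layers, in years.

With flow normal to the layers, continuity requires the same specific discharge q through every layer.
Σ(b_i/K_i) = 8.67/2.28e-06 + 9.37/62.5 + 4.58/7.70 = 3.803e+06 d.
q = Δh / Σ(b_i/K_i) = 7.17 / 3.803e+06 = 1.886e-06 m/day.
In each layer the seepage velocity is v_i = q/n_i, so the layer transit time is t_i = b_i·n_i / q:
  layer 1 (clay): t_1 = 8.67 × 0.07 / 1.886e-06 = 3.219e+05 d
  layer 2 (karst limestone): t_2 = 9.37 × 0.07 / 1.886e-06 = 3.479e+05 d
  layer 3 (medium sand): t_3 = 4.58 × 0.23 / 1.886e-06 = 5.587e+05 d
Total t = Σ t_i = 1.228e+06 days = 3363 years.

3360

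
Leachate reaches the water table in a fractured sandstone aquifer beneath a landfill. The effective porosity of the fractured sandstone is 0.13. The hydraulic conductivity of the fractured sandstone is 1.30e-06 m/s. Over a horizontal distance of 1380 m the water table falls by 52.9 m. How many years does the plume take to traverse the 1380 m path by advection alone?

114

Convert K: 1.30e-06 m/s × 86400 = 0.1123 m/day.
Hydraulic gradient i = Δh / L = 52.9 / 1380 = 0.03833.
Darcy flux q = K · i = 0.1123 × 0.03833 = 0.004306 m/day.
Seepage velocity v = q / n_e = 0.004306 / 0.13 = 0.03312 m/day.
Travel time t = L / v = 1380 / 0.03312 = 41667 days = 114.1 years.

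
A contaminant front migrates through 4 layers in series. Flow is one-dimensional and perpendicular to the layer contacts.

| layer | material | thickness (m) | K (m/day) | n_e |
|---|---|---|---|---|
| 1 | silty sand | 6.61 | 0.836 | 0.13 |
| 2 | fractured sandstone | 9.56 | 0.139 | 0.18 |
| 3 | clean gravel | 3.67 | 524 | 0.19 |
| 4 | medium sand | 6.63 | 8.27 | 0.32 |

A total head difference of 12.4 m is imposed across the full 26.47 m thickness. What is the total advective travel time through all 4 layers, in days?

33.7

With flow normal to the layers, continuity requires the same specific discharge q through every layer.
Σ(b_i/K_i) = 6.61/0.836 + 9.56/0.139 + 3.67/524 + 6.63/8.27 = 77.49 d.
q = Δh / Σ(b_i/K_i) = 12.4 / 77.49 = 0.1600 m/day.
In each layer the seepage velocity is v_i = q/n_i, so the layer transit time is t_i = b_i·n_i / q:
  layer 1 (silty sand): t_1 = 6.61 × 0.13 / 0.1600 = 5.370 d
  layer 2 (fractured sandstone): t_2 = 9.56 × 0.18 / 0.1600 = 10.75 d
  layer 3 (clean gravel): t_3 = 3.67 × 0.19 / 0.1600 = 4.358 d
  layer 4 (medium sand): t_4 = 6.63 × 0.32 / 0.1600 = 13.26 d
Total t = Σ t_i = 33.74 days.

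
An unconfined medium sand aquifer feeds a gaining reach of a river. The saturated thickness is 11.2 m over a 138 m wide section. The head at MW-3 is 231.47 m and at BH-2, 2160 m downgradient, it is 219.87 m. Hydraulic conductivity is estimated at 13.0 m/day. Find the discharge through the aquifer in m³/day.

Cross-sectional area A = 138 × 11.2 = 1546 m².
Hydraulic gradient i = (231.47 − 219.87) / 2160 = 11.6 / 2160 = 0.005370.
Darcy's law: Q = K · A · i = 13.00 × 1546 × 0.005370 = 107.9 m³/day.

108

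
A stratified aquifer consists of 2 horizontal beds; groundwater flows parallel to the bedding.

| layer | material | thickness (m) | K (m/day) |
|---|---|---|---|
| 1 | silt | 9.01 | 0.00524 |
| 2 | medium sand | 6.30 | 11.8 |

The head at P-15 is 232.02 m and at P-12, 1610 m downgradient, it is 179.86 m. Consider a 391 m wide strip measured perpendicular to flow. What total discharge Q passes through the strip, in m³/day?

942

Flow is parallel to layering, so each bed carries its own Darcy discharge and the transmissivities add.
Σ(K_i·b_i) = 0.00524×9.01 + 11.8×6.30 = 74.39 m²/day.
Hydraulic gradient i = (232.02 − 179.86) / 1610 = 52.16 / 1610 = 0.03240.
Q = Σ(K_i·b_i) · W · i = 74.39 × 391 × 0.03240 = 942.3 m³/day.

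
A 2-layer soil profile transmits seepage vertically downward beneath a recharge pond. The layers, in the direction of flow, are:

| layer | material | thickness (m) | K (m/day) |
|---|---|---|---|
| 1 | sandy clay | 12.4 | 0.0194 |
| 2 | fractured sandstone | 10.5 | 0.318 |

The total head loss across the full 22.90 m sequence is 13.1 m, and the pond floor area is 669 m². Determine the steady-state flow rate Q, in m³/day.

13.0

Flow is perpendicular to layering, so the layers act in series and the equivalent K is the thickness-weighted harmonic mean.
Total thickness L = 12.4 + 10.5 = 22.90 m.
Σ(b_i/K_i) = 12.4/0.0194 + 10.5/0.318 = 672.2 d.
K_eq = L / Σ(b_i/K_i) = 22.90 / 672.2 = 0.03407 m/day.
Q = K_eq · A · (Δh/L) = 0.03407 × 669 × (13.1/22.90) = 13.04 m³/day.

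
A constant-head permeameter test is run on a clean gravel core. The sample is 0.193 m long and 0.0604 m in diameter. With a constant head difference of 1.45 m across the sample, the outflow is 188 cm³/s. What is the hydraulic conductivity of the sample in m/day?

Cross-sectional area A = π·(d/2)² = π × (0.0604/2)² = 0.002865 m².
Convert discharge: 188 cm³/s = 0.0001880 m³/s.
Darcy's law rearranged: K = Q·L / (A·Δh) = 0.0001880 × 0.193 / (0.002865 × 1.45) = 0.008733 m/s = 754.6 m/day.

755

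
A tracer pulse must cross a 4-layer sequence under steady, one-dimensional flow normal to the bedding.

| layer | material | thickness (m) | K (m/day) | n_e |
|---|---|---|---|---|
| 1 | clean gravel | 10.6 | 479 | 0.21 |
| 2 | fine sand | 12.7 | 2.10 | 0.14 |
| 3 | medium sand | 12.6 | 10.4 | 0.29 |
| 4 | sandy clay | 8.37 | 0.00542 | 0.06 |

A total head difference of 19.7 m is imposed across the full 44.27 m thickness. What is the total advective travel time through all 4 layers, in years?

1.76

With flow normal to the layers, continuity requires the same specific discharge q through every layer.
Σ(b_i/K_i) = 10.6/479 + 12.7/2.10 + 12.6/10.4 + 8.37/0.00542 = 1552 d.
q = Δh / Σ(b_i/K_i) = 19.7 / 1552 = 0.01270 m/day.
In each layer the seepage velocity is v_i = q/n_i, so the layer transit time is t_i = b_i·n_i / q:
  layer 1 (clean gravel): t_1 = 10.6 × 0.21 / 0.01270 = 175.3 d
  layer 2 (fine sand): t_2 = 12.7 × 0.14 / 0.01270 = 140.0 d
  layer 3 (medium sand): t_3 = 12.6 × 0.29 / 0.01270 = 287.8 d
  layer 4 (sandy clay): t_4 = 8.37 × 0.06 / 0.01270 = 39.55 d
Total t = Σ t_i = 642.7 days = 1.760 years.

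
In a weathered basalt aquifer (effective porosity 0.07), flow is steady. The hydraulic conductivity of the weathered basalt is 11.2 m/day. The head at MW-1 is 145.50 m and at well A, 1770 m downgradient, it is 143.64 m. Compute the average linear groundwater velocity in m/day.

Hydraulic gradient i = (145.50 − 143.64) / 1770 = 1.86 / 1770 = 0.001051.
Darcy flux q = K · i = 11.20 × 0.001051 = 0.01177 m/day.
Seepage velocity v = q / n_e = 0.01177 / 0.07 = 0.1681 m/day.

0.168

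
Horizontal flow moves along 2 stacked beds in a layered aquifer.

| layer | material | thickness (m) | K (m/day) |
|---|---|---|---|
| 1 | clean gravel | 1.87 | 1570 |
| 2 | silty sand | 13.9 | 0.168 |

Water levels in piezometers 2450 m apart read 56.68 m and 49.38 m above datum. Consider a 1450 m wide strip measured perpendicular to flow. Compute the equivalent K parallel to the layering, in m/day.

186

Flow is parallel to layering, so each bed carries its own Darcy discharge and the transmissivities add.
Σ(K_i·b_i) = 1570×1.87 + 0.168×13.9 = 2938 m²/day.
Total thickness b = 15.77 m, so K_eq = Σ(K_i·b_i)/b = 186.3 m/day.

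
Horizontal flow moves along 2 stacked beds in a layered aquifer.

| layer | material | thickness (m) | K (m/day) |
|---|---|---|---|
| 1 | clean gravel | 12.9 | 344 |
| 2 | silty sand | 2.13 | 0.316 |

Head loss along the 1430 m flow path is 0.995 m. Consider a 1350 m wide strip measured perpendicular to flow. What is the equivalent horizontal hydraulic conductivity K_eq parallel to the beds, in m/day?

295

Flow is parallel to layering, so each bed carries its own Darcy discharge and the transmissivities add.
Σ(K_i·b_i) = 344×12.9 + 0.316×2.13 = 4438 m²/day.
Total thickness b = 15.03 m, so K_eq = Σ(K_i·b_i)/b = 295.3 m/day.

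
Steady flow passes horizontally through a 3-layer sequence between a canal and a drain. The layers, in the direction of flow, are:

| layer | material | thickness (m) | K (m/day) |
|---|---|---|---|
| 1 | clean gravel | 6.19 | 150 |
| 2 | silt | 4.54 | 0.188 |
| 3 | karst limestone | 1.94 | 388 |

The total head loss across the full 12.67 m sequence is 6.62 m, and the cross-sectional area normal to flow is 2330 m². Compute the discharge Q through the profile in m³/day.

638

Flow is perpendicular to layering, so the layers act in series and the equivalent K is the thickness-weighted harmonic mean.
Total thickness L = 6.19 + 4.54 + 1.94 = 12.67 m.
Σ(b_i/K_i) = 6.19/150 + 4.54/0.188 + 1.94/388 = 24.20 d.
K_eq = L / Σ(b_i/K_i) = 12.67 / 24.20 = 0.5237 m/day.
Q = K_eq · A · (Δh/L) = 0.5237 × 2330 × (6.62/12.67) = 637.5 m³/day.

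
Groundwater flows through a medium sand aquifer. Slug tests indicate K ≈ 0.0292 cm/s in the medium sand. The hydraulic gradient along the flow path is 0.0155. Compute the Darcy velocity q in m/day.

Convert K: 0.0292 cm/s × 864 = 25.23 m/day.
Hydraulic gradient i = 0.0155.
Specific discharge q = K · i = 25.23 × 0.01550 = 0.3910 m/day.

0.391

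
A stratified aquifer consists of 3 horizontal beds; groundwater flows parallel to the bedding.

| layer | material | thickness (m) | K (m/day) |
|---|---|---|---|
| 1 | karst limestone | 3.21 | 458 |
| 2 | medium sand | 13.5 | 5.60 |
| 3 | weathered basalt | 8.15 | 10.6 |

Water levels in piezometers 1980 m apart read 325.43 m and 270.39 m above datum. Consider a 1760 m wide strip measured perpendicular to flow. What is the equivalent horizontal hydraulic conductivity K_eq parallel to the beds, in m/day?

65.7

Flow is parallel to layering, so each bed carries its own Darcy discharge and the transmissivities add.
Σ(K_i·b_i) = 458×3.21 + 5.60×13.5 + 10.6×8.15 = 1632 m²/day.
Total thickness b = 24.86 m, so K_eq = Σ(K_i·b_i)/b = 65.65 m/day.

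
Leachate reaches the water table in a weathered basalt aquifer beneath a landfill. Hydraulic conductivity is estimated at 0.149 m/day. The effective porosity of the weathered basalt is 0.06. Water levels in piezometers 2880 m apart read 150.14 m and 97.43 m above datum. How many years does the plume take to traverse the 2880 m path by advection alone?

Hydraulic gradient i = (150.14 − 97.43) / 2880 = 52.71 / 2880 = 0.01830.
Darcy flux q = K · i = 0.1490 × 0.01830 = 0.002727 m/day.
Seepage velocity v = q / n_e = 0.002727 / 0.06 = 0.04545 m/day.
Travel time t = L / v = 2880 / 0.04545 = 63366 days = 173.5 years.

173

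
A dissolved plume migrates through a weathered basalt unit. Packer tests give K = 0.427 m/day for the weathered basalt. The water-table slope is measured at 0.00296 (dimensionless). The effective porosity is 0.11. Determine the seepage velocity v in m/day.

0.0115

Hydraulic gradient i = 0.00296.
Darcy flux q = K · i = 0.4270 × 0.002960 = 0.001264 m/day.
Seepage velocity v = q / n_e = 0.001264 / 0.11 = 0.01149 m/day.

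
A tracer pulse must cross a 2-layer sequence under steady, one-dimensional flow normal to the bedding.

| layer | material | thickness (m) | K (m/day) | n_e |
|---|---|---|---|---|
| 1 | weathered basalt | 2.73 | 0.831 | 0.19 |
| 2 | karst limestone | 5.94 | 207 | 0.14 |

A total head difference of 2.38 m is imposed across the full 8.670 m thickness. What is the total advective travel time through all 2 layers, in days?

1.88

With flow normal to the layers, continuity requires the same specific discharge q through every layer.
Σ(b_i/K_i) = 2.73/0.831 + 5.94/207 = 3.314 d.
q = Δh / Σ(b_i/K_i) = 2.38 / 3.314 = 0.7182 m/day.
In each layer the seepage velocity is v_i = q/n_i, so the layer transit time is t_i = b_i·n_i / q:
  layer 1 (weathered basalt): t_1 = 2.73 × 0.19 / 0.7182 = 0.7222 d
  layer 2 (karst limestone): t_2 = 5.94 × 0.14 / 0.7182 = 1.158 d
Total t = Σ t_i = 1.880 days.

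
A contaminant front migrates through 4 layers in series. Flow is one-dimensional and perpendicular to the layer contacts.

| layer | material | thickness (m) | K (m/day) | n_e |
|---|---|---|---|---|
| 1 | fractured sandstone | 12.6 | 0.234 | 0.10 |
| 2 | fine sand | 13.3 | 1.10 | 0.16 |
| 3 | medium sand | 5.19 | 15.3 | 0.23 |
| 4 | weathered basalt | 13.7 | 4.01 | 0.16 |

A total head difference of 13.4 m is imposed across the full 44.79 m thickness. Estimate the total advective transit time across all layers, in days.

With flow normal to the layers, continuity requires the same specific discharge q through every layer.
Σ(b_i/K_i) = 12.6/0.234 + 13.3/1.10 + 5.19/15.3 + 13.7/4.01 = 69.69 d.
q = Δh / Σ(b_i/K_i) = 13.4 / 69.69 = 0.1923 m/day.
In each layer the seepage velocity is v_i = q/n_i, so the layer transit time is t_i = b_i·n_i / q:
  layer 1 (fractured sandstone): t_1 = 12.6 × 0.10 / 0.1923 = 6.553 d
  layer 2 (fine sand): t_2 = 13.3 × 0.16 / 0.1923 = 11.07 d
  layer 3 (medium sand): t_3 = 5.19 × 0.23 / 0.1923 = 6.208 d
  layer 4 (weathered basalt): t_4 = 13.7 × 0.16 / 0.1923 = 11.40 d
Total t = Σ t_i = 35.23 days.

35.2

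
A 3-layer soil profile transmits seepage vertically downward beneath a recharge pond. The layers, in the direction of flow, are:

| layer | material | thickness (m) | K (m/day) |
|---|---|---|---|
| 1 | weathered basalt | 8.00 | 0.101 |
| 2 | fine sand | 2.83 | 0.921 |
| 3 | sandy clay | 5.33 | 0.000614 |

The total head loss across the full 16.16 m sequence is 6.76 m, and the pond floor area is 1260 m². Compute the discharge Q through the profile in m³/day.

Flow is perpendicular to layering, so the layers act in series and the equivalent K is the thickness-weighted harmonic mean.
Total thickness L = 8.00 + 2.83 + 5.33 = 16.16 m.
Σ(b_i/K_i) = 8.00/0.101 + 2.83/0.921 + 5.33/0.000614 = 8763 d.
K_eq = L / Σ(b_i/K_i) = 16.16 / 8763 = 0.001844 m/day.
Q = K_eq · A · (Δh/L) = 0.001844 × 1260 × (6.76/16.16) = 0.9720 m³/day.

0.972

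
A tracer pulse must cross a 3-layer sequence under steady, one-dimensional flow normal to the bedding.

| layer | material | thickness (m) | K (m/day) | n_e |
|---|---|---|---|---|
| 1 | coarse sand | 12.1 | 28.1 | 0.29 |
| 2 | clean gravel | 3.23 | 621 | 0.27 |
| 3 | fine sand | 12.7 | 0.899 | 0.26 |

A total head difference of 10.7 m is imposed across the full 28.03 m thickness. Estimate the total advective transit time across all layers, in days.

10.5

With flow normal to the layers, continuity requires the same specific discharge q through every layer.
Σ(b_i/K_i) = 12.1/28.1 + 3.23/621 + 12.7/0.899 = 14.56 d.
q = Δh / Σ(b_i/K_i) = 10.7 / 14.56 = 0.7348 m/day.
In each layer the seepage velocity is v_i = q/n_i, so the layer transit time is t_i = b_i·n_i / q:
  layer 1 (coarse sand): t_1 = 12.1 × 0.29 / 0.7348 = 4.776 d
  layer 2 (clean gravel): t_2 = 3.23 × 0.27 / 0.7348 = 1.187 d
  layer 3 (fine sand): t_3 = 12.7 × 0.26 / 0.7348 = 4.494 d
Total t = Σ t_i = 10.46 days.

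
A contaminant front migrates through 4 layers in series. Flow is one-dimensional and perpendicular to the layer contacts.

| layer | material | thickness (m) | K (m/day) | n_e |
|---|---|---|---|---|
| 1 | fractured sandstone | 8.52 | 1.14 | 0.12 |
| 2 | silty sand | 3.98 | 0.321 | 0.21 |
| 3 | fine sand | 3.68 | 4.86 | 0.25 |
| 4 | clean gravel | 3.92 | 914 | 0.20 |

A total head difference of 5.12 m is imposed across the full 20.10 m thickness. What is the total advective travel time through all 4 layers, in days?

14.4

With flow normal to the layers, continuity requires the same specific discharge q through every layer.
Σ(b_i/K_i) = 8.52/1.14 + 3.98/0.321 + 3.68/4.86 + 3.92/914 = 20.63 d.
q = Δh / Σ(b_i/K_i) = 5.12 / 20.63 = 0.2481 m/day.
In each layer the seepage velocity is v_i = q/n_i, so the layer transit time is t_i = b_i·n_i / q:
  layer 1 (fractured sandstone): t_1 = 8.52 × 0.12 / 0.2481 = 4.120 d
  layer 2 (silty sand): t_2 = 3.98 × 0.21 / 0.2481 = 3.368 d
  layer 3 (fine sand): t_3 = 3.68 × 0.25 / 0.2481 = 3.708 d
  layer 4 (clean gravel): t_4 = 3.92 × 0.20 / 0.2481 = 3.160 d
Total t = Σ t_i = 14.36 days.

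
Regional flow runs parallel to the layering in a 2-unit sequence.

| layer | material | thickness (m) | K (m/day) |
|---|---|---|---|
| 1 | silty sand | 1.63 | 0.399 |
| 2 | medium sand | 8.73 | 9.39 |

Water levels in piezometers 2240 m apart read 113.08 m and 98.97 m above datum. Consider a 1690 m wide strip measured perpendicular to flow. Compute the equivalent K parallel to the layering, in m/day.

7.98

Flow is parallel to layering, so each bed carries its own Darcy discharge and the transmissivities add.
Σ(K_i·b_i) = 0.399×1.63 + 9.39×8.73 = 82.63 m²/day.
Total thickness b = 10.36 m, so K_eq = Σ(K_i·b_i)/b = 7.975 m/day.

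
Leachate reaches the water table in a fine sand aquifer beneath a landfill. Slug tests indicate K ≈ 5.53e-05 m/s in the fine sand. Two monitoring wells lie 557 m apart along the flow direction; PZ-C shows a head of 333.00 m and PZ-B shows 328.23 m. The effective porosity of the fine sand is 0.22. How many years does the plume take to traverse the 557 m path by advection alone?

8.20

Convert K: 5.53e-05 m/s × 86400 = 4.778 m/day.
Hydraulic gradient i = (333.00 − 328.23) / 557 = 4.77 / 557 = 0.008564.
Darcy flux q = K · i = 4.778 × 0.008564 = 0.04092 m/day.
Seepage velocity v = q / n_e = 0.04092 / 0.22 = 0.1860 m/day.
Travel time t = L / v = 557 / 0.1860 = 2995 days = 8.199 years.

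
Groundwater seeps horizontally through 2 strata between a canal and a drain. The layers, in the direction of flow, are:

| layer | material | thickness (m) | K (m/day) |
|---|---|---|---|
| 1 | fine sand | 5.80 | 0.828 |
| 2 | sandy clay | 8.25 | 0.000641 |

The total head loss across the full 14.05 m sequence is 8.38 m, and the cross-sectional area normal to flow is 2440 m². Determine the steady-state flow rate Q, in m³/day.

1.59

Flow is perpendicular to layering, so the layers act in series and the equivalent K is the thickness-weighted harmonic mean.
Total thickness L = 5.80 + 8.25 = 14.05 m.
Σ(b_i/K_i) = 5.80/0.828 + 8.25/0.000641 = 12878 d.
K_eq = L / Σ(b_i/K_i) = 14.05 / 12878 = 0.001091 m/day.
Q = K_eq · A · (Δh/L) = 0.001091 × 2440 × (8.38/14.05) = 1.588 m³/day.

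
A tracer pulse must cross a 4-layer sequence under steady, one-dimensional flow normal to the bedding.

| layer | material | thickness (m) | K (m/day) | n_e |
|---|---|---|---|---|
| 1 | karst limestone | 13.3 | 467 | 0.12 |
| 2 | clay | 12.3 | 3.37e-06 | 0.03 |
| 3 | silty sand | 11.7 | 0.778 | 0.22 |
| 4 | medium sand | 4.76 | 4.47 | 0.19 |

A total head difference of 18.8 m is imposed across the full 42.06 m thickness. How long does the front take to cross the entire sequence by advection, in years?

2890

With flow normal to the layers, continuity requires the same specific discharge q through every layer.
Σ(b_i/K_i) = 13.3/467 + 12.3/3.37e-06 + 11.7/0.778 + 4.76/4.47 = 3.650e+06 d.
q = Δh / Σ(b_i/K_i) = 18.8 / 3.650e+06 = 5.151e-06 m/day.
In each layer the seepage velocity is v_i = q/n_i, so the layer transit time is t_i = b_i·n_i / q:
  layer 1 (karst limestone): t_1 = 13.3 × 0.12 / 5.151e-06 = 3.099e+05 d
  layer 2 (clay): t_2 = 12.3 × 0.03 / 5.151e-06 = 71638 d
  layer 3 (silty sand): t_3 = 11.7 × 0.22 / 5.151e-06 = 4.997e+05 d
  layer 4 (medium sand): t_4 = 4.76 × 0.19 / 5.151e-06 = 1.756e+05 d
Total t = Σ t_i = 1.057e+06 days = 2893 years.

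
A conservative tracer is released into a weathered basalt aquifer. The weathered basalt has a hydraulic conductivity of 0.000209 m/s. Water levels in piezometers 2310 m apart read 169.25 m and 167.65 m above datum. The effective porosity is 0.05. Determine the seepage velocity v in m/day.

0.250

Convert K: 0.000209 m/s × 86400 = 18.06 m/day.
Hydraulic gradient i = (169.25 − 167.65) / 2310 = 1.6 / 2310 = 0.0006926.
Darcy flux q = K · i = 18.06 × 0.0006926 = 0.01251 m/day.
Seepage velocity v = q / n_e = 0.01251 / 0.05 = 0.2501 m/day.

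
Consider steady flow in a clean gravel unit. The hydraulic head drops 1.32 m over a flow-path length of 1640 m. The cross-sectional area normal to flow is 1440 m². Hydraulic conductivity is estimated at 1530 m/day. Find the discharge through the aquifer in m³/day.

Hydraulic gradient i = Δh / L = 1.32 / 1640 = 0.0008049.
Darcy's law: Q = K · A · i = 1530 × 1440 × 0.0008049 = 1773 m³/day.

1770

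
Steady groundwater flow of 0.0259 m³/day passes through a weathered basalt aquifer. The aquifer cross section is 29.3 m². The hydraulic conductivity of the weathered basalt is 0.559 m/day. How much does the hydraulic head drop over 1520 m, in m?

From Q = K·A·i, i = Q / (K·A) = 0.0259 / (0.5590 × 29.30) = 0.001581.
Head loss Δh = i · L = 0.001581 × 1520 = 2.404 m.

2.40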